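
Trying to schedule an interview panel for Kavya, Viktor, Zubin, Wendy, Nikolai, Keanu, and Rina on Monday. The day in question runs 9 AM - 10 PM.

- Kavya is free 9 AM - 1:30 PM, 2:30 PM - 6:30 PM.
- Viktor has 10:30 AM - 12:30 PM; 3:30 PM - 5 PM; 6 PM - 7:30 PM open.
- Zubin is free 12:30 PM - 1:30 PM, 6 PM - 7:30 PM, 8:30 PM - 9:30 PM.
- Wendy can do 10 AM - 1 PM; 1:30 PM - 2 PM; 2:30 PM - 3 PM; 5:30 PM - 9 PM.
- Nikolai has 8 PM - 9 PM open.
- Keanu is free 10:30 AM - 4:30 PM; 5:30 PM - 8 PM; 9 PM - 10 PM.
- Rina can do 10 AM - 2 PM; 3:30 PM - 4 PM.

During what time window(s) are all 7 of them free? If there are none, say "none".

none

Kavya ∩ Viktor: 10:30-12:30, 15:30-17:00, 18:00-18:30.
Kavya ∩ Viktor ∩ Zubin: 18:00-18:30.
Kavya ∩ Viktor ∩ Zubin ∩ Wendy: 18:00-18:30.
Kavya ∩ Viktor ∩ Zubin ∩ Wendy ∩ Nikolai: ∅.
Kavya ∩ Viktor ∩ Zubin ∩ Wendy ∩ Nikolai ∩ Keanu: ∅.
Kavya ∩ Viktor ∩ Zubin ∩ Wendy ∩ Nikolai ∩ Keanu ∩ Rina: ∅.
There is no time when everyone is free.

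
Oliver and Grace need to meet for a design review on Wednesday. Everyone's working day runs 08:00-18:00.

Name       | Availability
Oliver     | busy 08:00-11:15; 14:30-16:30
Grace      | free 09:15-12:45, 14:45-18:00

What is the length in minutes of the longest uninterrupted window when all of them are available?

90

Oliver free: 11:15-14:30, 16:30-18:00 (invert busy blocks within the working day).
Grace free: 09:15-12:45, 14:45-18:00.
Oliver ∩ Grace: 11:15-12:45, 16:30-18:00.
The longest is 11:15-12:45 at 90 minutes.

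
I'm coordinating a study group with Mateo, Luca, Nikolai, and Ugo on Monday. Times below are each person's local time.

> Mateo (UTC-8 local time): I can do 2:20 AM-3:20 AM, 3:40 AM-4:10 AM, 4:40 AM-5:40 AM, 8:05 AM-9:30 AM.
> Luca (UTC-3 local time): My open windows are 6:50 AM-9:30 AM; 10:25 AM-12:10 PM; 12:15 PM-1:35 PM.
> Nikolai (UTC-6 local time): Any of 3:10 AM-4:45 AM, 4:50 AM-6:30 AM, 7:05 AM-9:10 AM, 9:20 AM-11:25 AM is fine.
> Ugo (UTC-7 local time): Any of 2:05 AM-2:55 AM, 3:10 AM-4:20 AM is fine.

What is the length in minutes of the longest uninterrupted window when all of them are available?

Mateo in UTC: 10:20-11:20, 11:40-12:10, 12:40-13:40, 16:05-17:30 (add 8h to convert from UTC-8).
Luca in UTC: 09:50-12:30, 13:25-15:10, 15:15-16:35 (add 3h to convert from UTC-3).
Nikolai in UTC: 09:10-10:45, 10:50-12:30, 13:05-15:10, 15:20-17:25 (add 6h to convert from UTC-6).
Ugo in UTC: 09:05-09:55, 10:10-11:20 (add 7h to convert from UTC-7).
Mateo ∩ Luca: 10:20-11:20, 11:40-12:10, 13:25-13:40, 16:05-16:35.
Mateo ∩ Luca ∩ Nikolai: 10:20-10:45, 10:50-11:20, 11:40-12:10, 13:25-13:40, 16:05-16:35.
Mateo ∩ Luca ∩ Nikolai ∩ Ugo: 10:20-10:45, 10:50-11:20.
So the common availability across everyone is 10:20-10:45, 10:50-11:20.
The longest is 10:50-11:20 at 30 minutes.

30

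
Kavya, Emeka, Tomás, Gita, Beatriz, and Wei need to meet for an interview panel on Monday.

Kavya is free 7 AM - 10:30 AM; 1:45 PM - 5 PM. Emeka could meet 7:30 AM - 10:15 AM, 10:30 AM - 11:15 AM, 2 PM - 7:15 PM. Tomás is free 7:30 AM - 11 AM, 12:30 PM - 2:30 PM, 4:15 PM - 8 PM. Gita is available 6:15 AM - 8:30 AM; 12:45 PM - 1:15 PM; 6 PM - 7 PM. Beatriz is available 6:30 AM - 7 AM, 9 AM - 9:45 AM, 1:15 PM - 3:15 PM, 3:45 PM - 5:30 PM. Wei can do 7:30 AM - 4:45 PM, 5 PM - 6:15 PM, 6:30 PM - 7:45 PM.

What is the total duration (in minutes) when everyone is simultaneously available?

0

Kavya ∩ Emeka: 07:30-10:15, 14:00-17:00.
Kavya ∩ Emeka ∩ Tomás: 07:30-10:15, 14:00-14:30, 16:15-17:00.
Kavya ∩ Emeka ∩ Tomás ∩ Gita: 07:30-08:30.
Kavya ∩ Emeka ∩ Tomás ∩ Gita ∩ Beatriz: ∅.
Kavya ∩ Emeka ∩ Tomás ∩ Gita ∩ Beatriz ∩ Wei: ∅.
There is no time when everyone is free.
There is no common window, so the total is 0 minutes.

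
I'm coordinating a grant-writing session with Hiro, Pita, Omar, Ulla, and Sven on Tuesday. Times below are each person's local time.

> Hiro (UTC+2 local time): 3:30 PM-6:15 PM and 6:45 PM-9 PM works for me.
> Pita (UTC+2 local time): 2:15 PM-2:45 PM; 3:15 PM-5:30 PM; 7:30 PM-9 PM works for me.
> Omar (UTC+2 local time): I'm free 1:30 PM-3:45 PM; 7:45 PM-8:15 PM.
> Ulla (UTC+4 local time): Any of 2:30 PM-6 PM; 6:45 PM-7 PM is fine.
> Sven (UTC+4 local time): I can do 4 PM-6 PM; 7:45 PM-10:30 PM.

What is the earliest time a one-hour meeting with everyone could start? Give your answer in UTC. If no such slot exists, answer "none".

none

Hiro in UTC: 13:30-16:15, 16:45-19:00 (subtract 2h to convert from UTC+2).
Pita in UTC: 12:15-12:45, 13:15-15:30, 17:30-19:00 (subtract 2h to convert from UTC+2).
Omar in UTC: 11:30-13:45, 17:45-18:15 (subtract 2h to convert from UTC+2).
Ulla in UTC: 10:30-14:00, 14:45-15:00 (subtract 4h to convert from UTC+4).
Sven in UTC: 12:00-14:00, 15:45-18:30 (subtract 4h to convert from UTC+4).
Hiro ∩ Pita: 13:30-15:30, 17:30-19:00.
Hiro ∩ Pita ∩ Omar: 13:30-13:45, 17:45-18:15.
Hiro ∩ Pita ∩ Omar ∩ Ulla: 13:30-13:45.
Hiro ∩ Pita ∩ Omar ∩ Ulla ∩ Sven: 13:30-13:45.
No common window is at least 60 minutes long.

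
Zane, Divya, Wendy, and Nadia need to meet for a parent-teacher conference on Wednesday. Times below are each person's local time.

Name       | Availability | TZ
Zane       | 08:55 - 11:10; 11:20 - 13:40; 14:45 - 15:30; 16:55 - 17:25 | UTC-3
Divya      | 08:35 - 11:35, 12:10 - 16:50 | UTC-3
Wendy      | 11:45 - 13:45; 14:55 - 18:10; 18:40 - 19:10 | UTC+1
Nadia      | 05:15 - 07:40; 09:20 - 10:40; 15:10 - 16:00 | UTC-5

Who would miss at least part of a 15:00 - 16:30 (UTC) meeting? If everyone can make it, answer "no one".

Divya, Nadia

Zane in UTC: 11:55-14:10, 14:20-16:40, 17:45-18:30, 19:55-20:25 (add 3h to convert from UTC-3).
Divya in UTC: 11:35-14:35, 15:10-19:50 (add 3h to convert from UTC-3).
Wendy in UTC: 10:45-12:45, 13:55-17:10, 17:40-18:10 (subtract 1h to convert from UTC+1).
Nadia in UTC: 10:15-12:40, 14:20-15:40, 20:10-21:00 (add 5h to convert from UTC-5).
Zane: free for 15:00-16:30. Divya: not fully free for 15:00-16:30. Wendy: free for 15:00-16:30. Nadia: not fully free for 15:00-16:30.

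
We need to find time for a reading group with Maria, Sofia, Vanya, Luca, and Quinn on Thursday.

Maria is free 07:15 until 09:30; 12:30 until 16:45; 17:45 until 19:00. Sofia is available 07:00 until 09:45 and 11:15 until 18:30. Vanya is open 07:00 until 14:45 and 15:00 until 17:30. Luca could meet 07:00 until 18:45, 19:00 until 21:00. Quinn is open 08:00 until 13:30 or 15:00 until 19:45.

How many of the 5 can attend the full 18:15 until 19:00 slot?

2

Maria and Quinn can make the full 18:15-19:00 slot — that's 2.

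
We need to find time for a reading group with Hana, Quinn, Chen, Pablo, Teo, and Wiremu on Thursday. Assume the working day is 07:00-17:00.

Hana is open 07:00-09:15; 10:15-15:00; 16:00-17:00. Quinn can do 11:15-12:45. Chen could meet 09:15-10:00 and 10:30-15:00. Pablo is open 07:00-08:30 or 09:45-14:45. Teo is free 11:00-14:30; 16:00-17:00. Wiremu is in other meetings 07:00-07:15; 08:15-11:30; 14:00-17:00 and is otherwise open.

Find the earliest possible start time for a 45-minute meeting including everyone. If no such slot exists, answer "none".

Hana free: 07:00-09:15, 10:15-15:00, 16:00-17:00.
Quinn free: 11:15-12:45.
Chen free: 09:15-10:00, 10:30-15:00.
Pablo free: 07:00-08:30, 09:45-14:45.
Teo free: 11:00-14:30, 16:00-17:00.
Wiremu free: 07:15-08:15, 11:30-14:00 (invert busy blocks within the working day).
Hana ∩ Quinn: 11:15-12:45.
Hana ∩ Quinn ∩ Chen: 11:15-12:45.
Hana ∩ Quinn ∩ Chen ∩ Pablo: 11:15-12:45.
Hana ∩ Quinn ∩ Chen ∩ Pablo ∩ Teo: 11:15-12:45.
Hana ∩ Quinn ∩ Chen ∩ Pablo ∩ Teo ∩ Wiremu: 11:30-12:45.
The first common window of at least 45 minutes is 11:30-12:45, so the earliest start is 11:30.

11:30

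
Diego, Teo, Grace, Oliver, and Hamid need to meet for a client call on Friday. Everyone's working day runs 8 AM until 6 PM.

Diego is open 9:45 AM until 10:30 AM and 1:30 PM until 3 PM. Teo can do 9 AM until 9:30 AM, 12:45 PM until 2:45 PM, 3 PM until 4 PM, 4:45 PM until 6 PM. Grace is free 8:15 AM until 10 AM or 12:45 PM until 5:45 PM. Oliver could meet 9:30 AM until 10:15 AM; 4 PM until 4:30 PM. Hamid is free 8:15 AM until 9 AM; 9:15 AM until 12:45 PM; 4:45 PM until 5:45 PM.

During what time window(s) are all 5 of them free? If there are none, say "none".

none

Diego ∩ Teo: 13:30-14:45.
Diego ∩ Teo ∩ Grace: 13:30-14:45.
Diego ∩ Teo ∩ Grace ∩ Oliver: ∅.
Diego ∩ Teo ∩ Grace ∩ Oliver ∩ Hamid: ∅.
There is no time when everyone is free.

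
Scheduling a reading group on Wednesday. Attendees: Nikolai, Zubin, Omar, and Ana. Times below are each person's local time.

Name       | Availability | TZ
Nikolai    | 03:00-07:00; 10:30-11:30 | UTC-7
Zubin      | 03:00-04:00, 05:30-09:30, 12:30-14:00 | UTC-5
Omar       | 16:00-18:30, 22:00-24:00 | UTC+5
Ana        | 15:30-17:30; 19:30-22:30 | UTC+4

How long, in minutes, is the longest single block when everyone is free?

Nikolai in UTC: 10:00-14:00, 17:30-18:30 (add 7h to convert from UTC-7).
Zubin in UTC: 08:00-09:00, 10:30-14:30, 17:30-19:00 (add 5h to convert from UTC-5).
Omar in UTC: 11:00-13:30, 17:00-19:00 (subtract 5h to convert from UTC+5).
Ana in UTC: 11:30-13:30, 15:30-18:30 (subtract 4h to convert from UTC+4).
Nikolai ∩ Zubin: 10:30-14:00, 17:30-18:30.
Nikolai ∩ Zubin ∩ Omar: 11:00-13:30, 17:30-18:30.
Nikolai ∩ Zubin ∩ Omar ∩ Ana: 11:30-13:30, 17:30-18:30.
The longest is 11:30-13:30 at 120 minutes.

120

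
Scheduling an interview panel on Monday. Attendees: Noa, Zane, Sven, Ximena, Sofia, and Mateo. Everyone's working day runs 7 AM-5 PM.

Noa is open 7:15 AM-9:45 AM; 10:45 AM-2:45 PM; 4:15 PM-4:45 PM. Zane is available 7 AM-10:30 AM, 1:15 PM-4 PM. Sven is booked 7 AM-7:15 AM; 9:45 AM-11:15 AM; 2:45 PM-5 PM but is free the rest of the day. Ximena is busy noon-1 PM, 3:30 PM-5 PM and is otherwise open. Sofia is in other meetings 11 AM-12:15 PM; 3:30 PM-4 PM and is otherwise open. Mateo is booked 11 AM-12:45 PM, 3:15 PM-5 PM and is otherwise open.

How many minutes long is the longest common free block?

Noa free: 07:15-09:45, 10:45-14:45, 16:15-16:45.
Zane free: 07:00-10:30, 13:15-16:00.
Sven free: 07:15-09:45, 11:15-14:45 (invert busy blocks within the working day).
Ximena free: 07:00-12:00, 13:00-15:30 (invert busy blocks within the working day).
Sofia free: 07:00-11:00, 12:15-15:30, 16:00-17:00 (invert busy blocks within the working day).
Mateo free: 07:00-11:00, 12:45-15:15 (invert busy blocks within the working day).
Noa ∩ Zane: 07:15-09:45, 13:15-14:45.
Noa ∩ Zane ∩ Sven: 07:15-09:45, 13:15-14:45.
Noa ∩ Zane ∩ Sven ∩ Ximena: 07:15-09:45, 13:15-14:45.
Noa ∩ Zane ∩ Sven ∩ Ximena ∩ Sofia: 07:15-09:45, 13:15-14:45.
Noa ∩ Zane ∩ Sven ∩ Ximena ∩ Sofia ∩ Mateo: 07:15-09:45, 13:15-14:45.
The longest is 07:15-09:45 at 150 minutes.

150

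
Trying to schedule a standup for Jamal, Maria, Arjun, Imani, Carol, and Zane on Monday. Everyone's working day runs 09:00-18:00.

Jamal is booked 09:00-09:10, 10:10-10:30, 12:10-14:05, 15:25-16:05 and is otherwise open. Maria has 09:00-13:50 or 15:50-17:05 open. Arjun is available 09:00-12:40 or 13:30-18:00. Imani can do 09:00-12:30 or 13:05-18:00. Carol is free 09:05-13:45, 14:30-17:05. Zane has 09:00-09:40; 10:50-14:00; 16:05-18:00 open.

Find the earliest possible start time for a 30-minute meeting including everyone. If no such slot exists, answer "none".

09:10

Jamal free: 09:10-10:10, 10:30-12:10, 14:05-15:25, 16:05-18:00 (invert busy blocks within the working day).
Maria free: 09:00-13:50, 15:50-17:05.
Arjun free: 09:00-12:40, 13:30-18:00.
Imani free: 09:00-12:30, 13:05-18:00.
Carol free: 09:05-13:45, 14:30-17:05.
Zane free: 09:00-09:40, 10:50-14:00, 16:05-18:00.
Jamal ∩ Maria: 09:10-10:10, 10:30-12:10, 16:05-17:05.
Jamal ∩ Maria ∩ Arjun: 09:10-10:10, 10:30-12:10, 16:05-17:05.
Jamal ∩ Maria ∩ Arjun ∩ Imani: 09:10-10:10, 10:30-12:10, 16:05-17:05.
Jamal ∩ Maria ∩ Arjun ∩ Imani ∩ Carol: 09:10-10:10, 10:30-12:10, 16:05-17:05.
Jamal ∩ Maria ∩ Arjun ∩ Imani ∩ Carol ∩ Zane: 09:10-09:40, 10:50-12:10, 16:05-17:05.
Those are the intersection windows.
The first common window of at least 30 minutes is 09:10-09:40, so the earliest start is 09:10.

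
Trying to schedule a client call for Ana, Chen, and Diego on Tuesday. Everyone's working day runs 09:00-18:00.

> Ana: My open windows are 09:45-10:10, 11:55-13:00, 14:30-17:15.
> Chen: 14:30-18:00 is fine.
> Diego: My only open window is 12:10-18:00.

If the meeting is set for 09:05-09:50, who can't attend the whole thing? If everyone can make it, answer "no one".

Ana: not fully free for 09:05-09:50. Chen: not fully free for 09:05-09:50. Diego: not fully free for 09:05-09:50.

Ana, Chen, Diego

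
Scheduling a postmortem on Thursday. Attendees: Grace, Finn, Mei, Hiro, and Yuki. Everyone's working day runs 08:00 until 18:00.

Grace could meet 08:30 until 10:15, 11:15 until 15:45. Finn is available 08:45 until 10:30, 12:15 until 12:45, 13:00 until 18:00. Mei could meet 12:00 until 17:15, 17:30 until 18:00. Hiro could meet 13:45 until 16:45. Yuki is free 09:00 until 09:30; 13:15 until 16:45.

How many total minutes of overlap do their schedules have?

120

Grace ∩ Finn: 08:45-10:15, 12:15-12:45, 13:00-15:45.
Grace ∩ Finn ∩ Mei: 12:15-12:45, 13:00-15:45.
Grace ∩ Finn ∩ Mei ∩ Hiro: 13:45-15:45.
Grace ∩ Finn ∩ Mei ∩ Hiro ∩ Yuki: 13:45-15:45.
So the common availability across everyone is 13:45-15:45.
That's a single block of 120 minutes.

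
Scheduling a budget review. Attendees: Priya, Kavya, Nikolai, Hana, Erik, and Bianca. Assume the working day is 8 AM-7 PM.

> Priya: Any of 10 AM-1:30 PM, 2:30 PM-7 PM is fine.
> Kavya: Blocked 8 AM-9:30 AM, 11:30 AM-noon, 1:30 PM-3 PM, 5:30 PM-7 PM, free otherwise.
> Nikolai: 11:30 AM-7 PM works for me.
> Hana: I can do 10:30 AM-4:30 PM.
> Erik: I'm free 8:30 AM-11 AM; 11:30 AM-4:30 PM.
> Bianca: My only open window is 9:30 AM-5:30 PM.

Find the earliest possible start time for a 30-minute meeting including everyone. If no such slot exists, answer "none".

Priya free: 10:00-13:30, 14:30-19:00.
Kavya free: 09:30-11:30, 12:00-13:30, 15:00-17:30 (invert busy blocks within the working day).
Nikolai free: 11:30-19:00.
Hana free: 10:30-16:30.
Erik free: 08:30-11:00, 11:30-16:30.
Bianca free: 09:30-17:30.
Priya ∩ Kavya: 10:00-11:30, 12:00-13:30, 15:00-17:30.
Priya ∩ Kavya ∩ Nikolai: 12:00-13:30, 15:00-17:30.
Priya ∩ Kavya ∩ Nikolai ∩ Hana: 12:00-13:30, 15:00-16:30.
Priya ∩ Kavya ∩ Nikolai ∩ Hana ∩ Erik: 12:00-13:30, 15:00-16:30.
Priya ∩ Kavya ∩ Nikolai ∩ Hana ∩ Erik ∩ Bianca: 12:00-13:30, 15:00-16:30.
The first common window of at least 30 minutes is 12:00-13:30, so the earliest start is 12:00.

12:00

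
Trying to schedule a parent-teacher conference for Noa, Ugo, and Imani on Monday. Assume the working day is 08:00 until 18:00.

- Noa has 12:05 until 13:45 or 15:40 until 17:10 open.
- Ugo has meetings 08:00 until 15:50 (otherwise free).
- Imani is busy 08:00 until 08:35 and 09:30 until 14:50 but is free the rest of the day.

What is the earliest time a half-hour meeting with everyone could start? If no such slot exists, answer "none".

Noa free: 12:05-13:45, 15:40-17:10.
Ugo free: 15:50-18:00 (invert busy blocks within the working day).
Imani free: 08:35-09:30, 14:50-18:00 (invert busy blocks within the working day).
Noa ∩ Ugo: 15:50-17:10.
Noa ∩ Ugo ∩ Imani: 15:50-17:10.
The first common window of at least 30 minutes is 15:50-17:10, so the earliest start is 15:50.

15:50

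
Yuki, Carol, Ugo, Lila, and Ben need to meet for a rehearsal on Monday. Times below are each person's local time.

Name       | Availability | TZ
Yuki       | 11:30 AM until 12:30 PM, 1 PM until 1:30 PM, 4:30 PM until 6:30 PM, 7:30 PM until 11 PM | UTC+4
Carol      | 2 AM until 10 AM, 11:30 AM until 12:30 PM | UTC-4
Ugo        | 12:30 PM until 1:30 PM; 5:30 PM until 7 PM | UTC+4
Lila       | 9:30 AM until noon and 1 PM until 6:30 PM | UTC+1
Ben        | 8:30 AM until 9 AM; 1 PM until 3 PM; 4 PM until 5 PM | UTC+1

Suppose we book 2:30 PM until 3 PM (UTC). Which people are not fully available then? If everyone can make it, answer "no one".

Ben, Carol, Yuki

Yuki in UTC: 07:30-08:30, 09:00-09:30, 12:30-14:30, 15:30-19:00 (subtract 4h to convert from UTC+4).
Carol in UTC: 06:00-14:00, 15:30-16:30 (add 4h to convert from UTC-4).
Ugo in UTC: 08:30-09:30, 13:30-15:00 (subtract 4h to convert from UTC+4).
Lila in UTC: 08:30-11:00, 12:00-17:30 (subtract 1h to convert from UTC+1).
Ben in UTC: 07:30-08:00, 12:00-14:00, 15:00-16:00 (subtract 1h to convert from UTC+1).
Yuki: not fully free for 14:30-15:00. Carol: not fully free for 14:30-15:00. Ugo: free for 14:30-15:00. Lila: free for 14:30-15:00. Ben: not fully free for 14:30-15:00.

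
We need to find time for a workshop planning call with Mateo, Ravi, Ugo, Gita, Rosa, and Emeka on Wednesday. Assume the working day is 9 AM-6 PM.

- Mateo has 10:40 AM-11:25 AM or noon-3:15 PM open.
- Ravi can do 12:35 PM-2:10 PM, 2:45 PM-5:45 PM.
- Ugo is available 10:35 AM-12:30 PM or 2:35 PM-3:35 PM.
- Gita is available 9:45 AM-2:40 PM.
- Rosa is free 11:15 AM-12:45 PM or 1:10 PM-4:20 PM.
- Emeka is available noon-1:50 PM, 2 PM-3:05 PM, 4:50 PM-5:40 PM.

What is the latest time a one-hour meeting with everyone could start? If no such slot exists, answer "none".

none

Mateo ∩ Ravi: 12:35-14:10, 14:45-15:15.
Mateo ∩ Ravi ∩ Ugo: 14:45-15:15.
Mateo ∩ Ravi ∩ Ugo ∩ Gita: ∅.
Mateo ∩ Ravi ∩ Ugo ∩ Gita ∩ Rosa: ∅.
Mateo ∩ Ravi ∩ Ugo ∩ Gita ∩ Rosa ∩ Emeka: ∅.
There is no time when everyone is free.
No common window is at least 60 minutes long.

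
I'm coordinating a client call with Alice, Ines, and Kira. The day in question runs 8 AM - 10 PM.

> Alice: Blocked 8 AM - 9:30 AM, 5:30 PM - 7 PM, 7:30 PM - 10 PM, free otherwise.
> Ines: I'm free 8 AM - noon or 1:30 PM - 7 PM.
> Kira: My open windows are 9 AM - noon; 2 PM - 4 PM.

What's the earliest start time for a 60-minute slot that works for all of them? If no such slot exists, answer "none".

09:30

Alice free: 09:30-17:30, 19:00-19:30 (invert busy blocks within the working day).
Ines free: 08:00-12:00, 13:30-19:00.
Kira free: 09:00-12:00, 14:00-16:00.
Alice ∩ Ines: 09:30-12:00, 13:30-17:30.
Alice ∩ Ines ∩ Kira: 09:30-12:00, 14:00-16:00.
The first common window of at least 60 minutes is 09:30-12:00, so the earliest start is 09:30.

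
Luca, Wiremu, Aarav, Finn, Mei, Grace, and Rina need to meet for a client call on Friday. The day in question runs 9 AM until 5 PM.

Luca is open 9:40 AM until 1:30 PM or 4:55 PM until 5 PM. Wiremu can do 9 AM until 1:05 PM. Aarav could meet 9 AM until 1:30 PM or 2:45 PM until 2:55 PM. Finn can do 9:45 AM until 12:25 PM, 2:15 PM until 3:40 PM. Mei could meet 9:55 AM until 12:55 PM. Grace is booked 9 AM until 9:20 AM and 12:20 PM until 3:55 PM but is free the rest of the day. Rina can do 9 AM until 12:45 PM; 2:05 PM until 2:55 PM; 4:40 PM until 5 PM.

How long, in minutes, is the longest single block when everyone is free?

145

Luca free: 09:40-13:30, 16:55-17:00.
Wiremu free: 09:00-13:05.
Aarav free: 09:00-13:30, 14:45-14:55.
Finn free: 09:45-12:25, 14:15-15:40.
Mei free: 09:55-12:55.
Grace free: 09:20-12:20, 15:55-17:00 (invert busy blocks within the working day).
Rina free: 09:00-12:45, 14:05-14:55, 16:40-17:00.
Luca ∩ Wiremu: 09:40-13:05.
Luca ∩ Wiremu ∩ Aarav: 09:40-13:05.
Luca ∩ Wiremu ∩ Aarav ∩ Finn: 09:45-12:25.
Luca ∩ Wiremu ∩ Aarav ∩ Finn ∩ Mei: 09:55-12:25.
Luca ∩ Wiremu ∩ Aarav ∩ Finn ∩ Mei ∩ Grace: 09:55-12:20.
Luca ∩ Wiremu ∩ Aarav ∩ Finn ∩ Mei ∩ Grace ∩ Rina: 09:55-12:20.
The longest is 09:55-12:20 at 145 minutes.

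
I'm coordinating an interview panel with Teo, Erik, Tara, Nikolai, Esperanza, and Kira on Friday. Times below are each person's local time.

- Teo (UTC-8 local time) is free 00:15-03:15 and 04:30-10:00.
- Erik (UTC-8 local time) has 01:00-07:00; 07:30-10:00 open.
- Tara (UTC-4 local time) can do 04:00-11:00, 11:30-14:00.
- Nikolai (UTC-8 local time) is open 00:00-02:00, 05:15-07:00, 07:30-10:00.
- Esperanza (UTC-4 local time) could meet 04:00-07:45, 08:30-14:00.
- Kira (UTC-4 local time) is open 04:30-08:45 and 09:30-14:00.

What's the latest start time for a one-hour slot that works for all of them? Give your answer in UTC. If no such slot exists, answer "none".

Teo in UTC: 08:15-11:15, 12:30-18:00 (add 8h to convert from UTC-8).
Erik in UTC: 09:00-15:00, 15:30-18:00 (add 8h to convert from UTC-8).
Tara in UTC: 08:00-15:00, 15:30-18:00 (add 4h to convert from UTC-4).
Nikolai in UTC: 08:00-10:00, 13:15-15:00, 15:30-18:00 (add 8h to convert from UTC-8).
Esperanza in UTC: 08:00-11:45, 12:30-18:00 (add 4h to convert from UTC-4).
Kira in UTC: 08:30-12:45, 13:30-18:00 (add 4h to convert from UTC-4).
Teo ∩ Erik: 09:00-11:15, 12:30-15:00, 15:30-18:00.
Teo ∩ Erik ∩ Tara: 09:00-11:15, 12:30-15:00, 15:30-18:00.
Teo ∩ Erik ∩ Tara ∩ Nikolai: 09:00-10:00, 13:15-15:00, 15:30-18:00.
Teo ∩ Erik ∩ Tara ∩ Nikolai ∩ Esperanza: 09:00-10:00, 13:15-15:00, 15:30-18:00.
Teo ∩ Erik ∩ Tara ∩ Nikolai ∩ Esperanza ∩ Kira: 09:00-10:00, 13:30-15:00, 15:30-18:00.
Those are the intersection windows.
The last common window of at least 60 minutes is 15:30-18:00; a 60-minute meeting can start as late as 17:00 and still end by 18:00.

17:00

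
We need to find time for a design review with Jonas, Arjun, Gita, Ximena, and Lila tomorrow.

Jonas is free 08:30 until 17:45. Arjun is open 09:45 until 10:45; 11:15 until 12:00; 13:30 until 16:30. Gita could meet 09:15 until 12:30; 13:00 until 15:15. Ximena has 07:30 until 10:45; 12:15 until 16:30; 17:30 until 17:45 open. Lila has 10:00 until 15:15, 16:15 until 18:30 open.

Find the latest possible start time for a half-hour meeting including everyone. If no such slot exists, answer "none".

Jonas ∩ Arjun: 09:45-10:45, 11:15-12:00, 13:30-16:30.
Jonas ∩ Arjun ∩ Gita: 09:45-10:45, 11:15-12:00, 13:30-15:15.
Jonas ∩ Arjun ∩ Gita ∩ Ximena: 09:45-10:45, 13:30-15:15.
Jonas ∩ Arjun ∩ Gita ∩ Ximena ∩ Lila: 10:00-10:45, 13:30-15:15.
So the common availability across everyone is 10:00-10:45, 13:30-15:15.
The last common window of at least 30 minutes is 13:30-15:15; a 30-minute meeting can start as late as 14:45 and still end by 15:15.

14:45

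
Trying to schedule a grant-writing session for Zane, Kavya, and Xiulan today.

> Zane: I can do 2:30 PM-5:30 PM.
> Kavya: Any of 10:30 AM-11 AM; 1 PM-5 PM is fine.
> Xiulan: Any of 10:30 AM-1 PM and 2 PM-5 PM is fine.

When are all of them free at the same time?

Zane ∩ Kavya: 14:30-17:00.
Zane ∩ Kavya ∩ Xiulan: 14:30-17:00.

14:30-17:00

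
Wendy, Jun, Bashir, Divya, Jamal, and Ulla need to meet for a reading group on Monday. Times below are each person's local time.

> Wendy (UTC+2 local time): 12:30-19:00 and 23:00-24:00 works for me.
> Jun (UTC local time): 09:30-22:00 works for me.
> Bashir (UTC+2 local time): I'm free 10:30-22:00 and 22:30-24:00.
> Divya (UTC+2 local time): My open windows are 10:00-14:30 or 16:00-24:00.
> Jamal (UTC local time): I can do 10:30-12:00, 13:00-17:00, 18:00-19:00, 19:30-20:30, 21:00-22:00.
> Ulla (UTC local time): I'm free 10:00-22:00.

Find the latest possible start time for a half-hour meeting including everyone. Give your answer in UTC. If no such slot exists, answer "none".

Wendy in UTC: 10:30-17:00, 21:00-22:00 (subtract 2h to convert from UTC+2).
Jun in UTC: 09:30-22:00.
Bashir in UTC: 08:30-20:00, 20:30-22:00 (subtract 2h to convert from UTC+2).
Divya in UTC: 08:00-12:30, 14:00-22:00 (subtract 2h to convert from UTC+2).
Jamal in UTC: 10:30-12:00, 13:00-17:00, 18:00-19:00, 19:30-20:30, 21:00-22:00.
Ulla in UTC: 10:00-22:00.
Wendy ∩ Jun: 10:30-17:00, 21:00-22:00.
Wendy ∩ Jun ∩ Bashir: 10:30-17:00, 21:00-22:00.
Wendy ∩ Jun ∩ Bashir ∩ Divya: 10:30-12:30, 14:00-17:00, 21:00-22:00.
Wendy ∩ Jun ∩ Bashir ∩ Divya ∩ Jamal: 10:30-12:00, 14:00-17:00, 21:00-22:00.
Wendy ∩ Jun ∩ Bashir ∩ Divya ∩ Jamal ∩ Ulla: 10:30-12:00, 14:00-17:00, 21:00-22:00.
The last common window of at least 30 minutes is 21:00-22:00; a 30-minute meeting can start as late as 21:30 and still end by 22:00.

21:30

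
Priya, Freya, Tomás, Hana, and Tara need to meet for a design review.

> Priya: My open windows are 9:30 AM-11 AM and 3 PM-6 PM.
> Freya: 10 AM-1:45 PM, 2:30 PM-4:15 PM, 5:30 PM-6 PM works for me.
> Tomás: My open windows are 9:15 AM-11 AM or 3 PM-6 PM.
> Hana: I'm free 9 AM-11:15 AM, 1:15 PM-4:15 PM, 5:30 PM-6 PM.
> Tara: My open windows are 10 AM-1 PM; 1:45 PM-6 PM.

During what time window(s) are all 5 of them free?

10:00-11:00, 15:00-16:15, 17:30-18:00

Priya ∩ Freya: 10:00-11:00, 15:00-16:15, 17:30-18:00.
Priya ∩ Freya ∩ Tomás: 10:00-11:00, 15:00-16:15, 17:30-18:00.
Priya ∩ Freya ∩ Tomás ∩ Hana: 10:00-11:00, 15:00-16:15, 17:30-18:00.
Priya ∩ Freya ∩ Tomás ∩ Hana ∩ Tara: 10:00-11:00, 15:00-16:15, 17:30-18:00.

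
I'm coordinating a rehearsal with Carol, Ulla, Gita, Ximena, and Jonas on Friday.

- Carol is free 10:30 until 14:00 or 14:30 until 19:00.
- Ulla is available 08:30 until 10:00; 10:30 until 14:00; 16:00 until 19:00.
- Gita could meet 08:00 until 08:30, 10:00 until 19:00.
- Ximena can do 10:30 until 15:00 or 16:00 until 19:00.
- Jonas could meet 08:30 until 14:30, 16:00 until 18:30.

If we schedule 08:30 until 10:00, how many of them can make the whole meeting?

Ulla and Jonas can make the full 08:30-10:00 slot — that's 2.

2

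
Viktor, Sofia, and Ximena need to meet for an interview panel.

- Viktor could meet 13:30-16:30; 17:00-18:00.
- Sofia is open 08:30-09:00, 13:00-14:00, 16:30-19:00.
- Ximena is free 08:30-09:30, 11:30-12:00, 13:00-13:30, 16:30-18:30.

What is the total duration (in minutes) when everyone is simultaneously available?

60

Viktor ∩ Sofia: 13:30-14:00, 17:00-18:00.
Viktor ∩ Sofia ∩ Ximena: 17:00-18:00.
That's a single block of 60 minutes.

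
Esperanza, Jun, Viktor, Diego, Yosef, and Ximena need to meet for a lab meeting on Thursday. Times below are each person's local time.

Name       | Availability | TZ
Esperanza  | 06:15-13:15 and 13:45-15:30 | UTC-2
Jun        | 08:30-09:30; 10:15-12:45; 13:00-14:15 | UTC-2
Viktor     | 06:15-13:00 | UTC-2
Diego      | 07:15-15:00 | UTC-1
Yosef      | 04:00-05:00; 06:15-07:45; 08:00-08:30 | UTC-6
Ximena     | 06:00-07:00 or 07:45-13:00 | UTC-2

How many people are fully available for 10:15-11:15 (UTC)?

Esperanza in UTC: 08:15-15:15, 15:45-17:30 (add 2h to convert from UTC-2).
Jun in UTC: 10:30-11:30, 12:15-14:45, 15:00-16:15 (add 2h to convert from UTC-2).
Viktor in UTC: 08:15-15:00 (add 2h to convert from UTC-2).
Diego in UTC: 08:15-16:00 (add 1h to convert from UTC-1).
Yosef in UTC: 10:00-11:00, 12:15-13:45, 14:00-14:30 (add 6h to convert from UTC-6).
Ximena in UTC: 08:00-09:00, 09:45-15:00 (add 2h to convert from UTC-2).
Esperanza, Viktor, Diego, and Ximena can make the full 10:15-11:15 slot — that's 4.

4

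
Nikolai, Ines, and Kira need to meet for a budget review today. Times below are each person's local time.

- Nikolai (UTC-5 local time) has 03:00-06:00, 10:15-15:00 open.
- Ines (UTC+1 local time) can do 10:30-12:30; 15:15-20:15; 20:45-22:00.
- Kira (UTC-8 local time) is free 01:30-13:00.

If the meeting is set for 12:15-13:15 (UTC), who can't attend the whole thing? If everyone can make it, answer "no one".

Ines, Nikolai

Nikolai in UTC: 08:00-11:00, 15:15-20:00 (add 5h to convert from UTC-5).
Ines in UTC: 09:30-11:30, 14:15-19:15, 19:45-21:00 (subtract 1h to convert from UTC+1).
Kira in UTC: 09:30-21:00 (add 8h to convert from UTC-8).
Nikolai: not fully free for 12:15-13:15. Ines: not fully free for 12:15-13:15. Kira: free for 12:15-13:15.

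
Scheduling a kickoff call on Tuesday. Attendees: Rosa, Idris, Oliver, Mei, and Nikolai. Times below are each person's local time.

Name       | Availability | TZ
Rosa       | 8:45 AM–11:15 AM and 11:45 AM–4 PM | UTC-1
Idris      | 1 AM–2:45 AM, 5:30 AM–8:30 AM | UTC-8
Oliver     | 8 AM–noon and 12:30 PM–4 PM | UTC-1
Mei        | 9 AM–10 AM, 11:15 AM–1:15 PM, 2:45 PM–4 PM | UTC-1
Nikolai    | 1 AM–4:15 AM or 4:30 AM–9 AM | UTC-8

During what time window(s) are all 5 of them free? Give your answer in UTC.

10:00-10:45, 13:30-14:15, 15:45-16:30

Rosa in UTC: 09:45-12:15, 12:45-17:00 (add 1h to convert from UTC-1).
Idris in UTC: 09:00-10:45, 13:30-16:30 (add 8h to convert from UTC-8).
Oliver in UTC: 09:00-13:00, 13:30-17:00 (add 1h to convert from UTC-1).
Mei in UTC: 10:00-11:00, 12:15-14:15, 15:45-17:00 (add 1h to convert from UTC-1).
Nikolai in UTC: 09:00-12:15, 12:30-17:00 (add 8h to convert from UTC-8).
Rosa ∩ Idris: 09:45-10:45, 13:30-16:30.
Rosa ∩ Idris ∩ Oliver: 09:45-10:45, 13:30-16:30.
Rosa ∩ Idris ∩ Oliver ∩ Mei: 10:00-10:45, 13:30-14:15, 15:45-16:30.
Rosa ∩ Idris ∩ Oliver ∩ Mei ∩ Nikolai: 10:00-10:45, 13:30-14:15, 15:45-16:30.
Those are the intersection windows.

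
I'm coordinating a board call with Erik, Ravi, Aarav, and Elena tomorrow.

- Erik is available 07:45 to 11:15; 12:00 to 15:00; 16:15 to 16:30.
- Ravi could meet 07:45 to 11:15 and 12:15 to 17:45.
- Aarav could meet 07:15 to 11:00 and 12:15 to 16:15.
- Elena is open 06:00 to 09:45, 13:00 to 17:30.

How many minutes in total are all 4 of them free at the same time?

Erik ∩ Ravi: 07:45-11:15, 12:15-15:00, 16:15-16:30.
Erik ∩ Ravi ∩ Aarav: 07:45-11:00, 12:15-15:00.
Erik ∩ Ravi ∩ Aarav ∩ Elena: 07:45-09:45, 13:00-15:00.
Summing the common windows: 120 + 120 = 240 minutes.

240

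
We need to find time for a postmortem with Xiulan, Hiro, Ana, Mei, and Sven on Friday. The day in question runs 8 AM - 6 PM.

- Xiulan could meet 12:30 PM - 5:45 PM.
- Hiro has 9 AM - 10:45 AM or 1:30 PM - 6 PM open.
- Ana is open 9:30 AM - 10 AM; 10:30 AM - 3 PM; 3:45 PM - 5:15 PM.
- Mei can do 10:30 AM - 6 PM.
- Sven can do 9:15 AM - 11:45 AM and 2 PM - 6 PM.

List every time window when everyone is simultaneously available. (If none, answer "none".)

14:00-15:00, 15:45-17:15

Xiulan ∩ Hiro: 13:30-17:45.
Xiulan ∩ Hiro ∩ Ana: 13:30-15:00, 15:45-17:15.
Xiulan ∩ Hiro ∩ Ana ∩ Mei: 13:30-15:00, 15:45-17:15.
Xiulan ∩ Hiro ∩ Ana ∩ Mei ∩ Sven: 14:00-15:00, 15:45-17:15.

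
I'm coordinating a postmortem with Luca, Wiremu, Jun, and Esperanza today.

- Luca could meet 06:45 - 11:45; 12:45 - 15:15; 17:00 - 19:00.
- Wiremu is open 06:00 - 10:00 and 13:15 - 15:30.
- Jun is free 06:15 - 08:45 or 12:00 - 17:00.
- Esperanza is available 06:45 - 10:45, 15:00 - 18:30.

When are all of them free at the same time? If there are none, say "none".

Luca ∩ Wiremu: 06:45-10:00, 13:15-15:15.
Luca ∩ Wiremu ∩ Jun: 06:45-08:45, 13:15-15:15.
Luca ∩ Wiremu ∩ Jun ∩ Esperanza: 06:45-08:45, 15:00-15:15.

06:45-08:45, 15:00-15:15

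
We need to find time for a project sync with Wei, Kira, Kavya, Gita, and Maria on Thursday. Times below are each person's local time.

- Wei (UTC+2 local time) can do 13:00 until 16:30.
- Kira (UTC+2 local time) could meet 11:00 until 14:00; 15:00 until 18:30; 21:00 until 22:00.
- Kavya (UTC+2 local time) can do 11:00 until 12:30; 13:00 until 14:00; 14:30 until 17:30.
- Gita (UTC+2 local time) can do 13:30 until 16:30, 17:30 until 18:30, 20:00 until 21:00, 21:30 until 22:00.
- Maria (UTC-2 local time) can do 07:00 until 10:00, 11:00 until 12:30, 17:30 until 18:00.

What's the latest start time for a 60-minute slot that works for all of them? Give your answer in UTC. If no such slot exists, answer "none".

Wei in UTC: 11:00-14:30 (subtract 2h to convert from UTC+2).
Kira in UTC: 09:00-12:00, 13:00-16:30, 19:00-20:00 (subtract 2h to convert from UTC+2).
Kavya in UTC: 09:00-10:30, 11:00-12:00, 12:30-15:30 (subtract 2h to convert from UTC+2).
Gita in UTC: 11:30-14:30, 15:30-16:30, 18:00-19:00, 19:30-20:00 (subtract 2h to convert from UTC+2).
Maria in UTC: 09:00-12:00, 13:00-14:30, 19:30-20:00 (add 2h to convert from UTC-2).
Wei ∩ Kira: 11:00-12:00, 13:00-14:30.
Wei ∩ Kira ∩ Kavya: 11:00-12:00, 13:00-14:30.
Wei ∩ Kira ∩ Kavya ∩ Gita: 11:30-12:00, 13:00-14:30.
Wei ∩ Kira ∩ Kavya ∩ Gita ∩ Maria: 11:30-12:00, 13:00-14:30.
The last common window of at least 60 minutes is 13:00-14:30; a 60-minute meeting can start as late as 13:30 and still end by 14:30.

13:30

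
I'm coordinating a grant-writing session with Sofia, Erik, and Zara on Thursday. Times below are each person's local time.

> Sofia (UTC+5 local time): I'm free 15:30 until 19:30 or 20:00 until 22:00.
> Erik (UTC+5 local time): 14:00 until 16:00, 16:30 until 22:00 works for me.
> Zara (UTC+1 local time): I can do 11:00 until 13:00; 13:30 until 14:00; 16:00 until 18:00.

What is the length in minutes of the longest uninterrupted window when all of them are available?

120

Sofia in UTC: 10:30-14:30, 15:00-17:00 (subtract 5h to convert from UTC+5).
Erik in UTC: 09:00-11:00, 11:30-17:00 (subtract 5h to convert from UTC+5).
Zara in UTC: 10:00-12:00, 12:30-13:00, 15:00-17:00 (subtract 1h to convert from UTC+1).
Sofia ∩ Erik: 10:30-11:00, 11:30-14:30, 15:00-17:00.
Sofia ∩ Erik ∩ Zara: 10:30-11:00, 11:30-12:00, 12:30-13:00, 15:00-17:00.
The longest is 15:00-17:00 at 120 minutes.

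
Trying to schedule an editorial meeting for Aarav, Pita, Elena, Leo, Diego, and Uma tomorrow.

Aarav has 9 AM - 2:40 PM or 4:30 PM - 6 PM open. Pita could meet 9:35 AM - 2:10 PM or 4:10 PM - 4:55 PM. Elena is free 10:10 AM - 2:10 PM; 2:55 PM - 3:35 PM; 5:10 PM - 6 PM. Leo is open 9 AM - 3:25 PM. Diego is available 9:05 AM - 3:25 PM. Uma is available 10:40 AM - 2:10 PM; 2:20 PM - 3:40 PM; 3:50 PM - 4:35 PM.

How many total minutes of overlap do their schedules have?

Aarav ∩ Pita: 09:35-14:10, 16:30-16:55.
Aarav ∩ Pita ∩ Elena: 10:10-14:10.
Aarav ∩ Pita ∩ Elena ∩ Leo: 10:10-14:10.
Aarav ∩ Pita ∩ Elena ∩ Leo ∩ Diego: 10:10-14:10.
Aarav ∩ Pita ∩ Elena ∩ Leo ∩ Diego ∩ Uma: 10:40-14:10.
So the common availability across everyone is 10:40-14:10.
That's a single block of 210 minutes.

210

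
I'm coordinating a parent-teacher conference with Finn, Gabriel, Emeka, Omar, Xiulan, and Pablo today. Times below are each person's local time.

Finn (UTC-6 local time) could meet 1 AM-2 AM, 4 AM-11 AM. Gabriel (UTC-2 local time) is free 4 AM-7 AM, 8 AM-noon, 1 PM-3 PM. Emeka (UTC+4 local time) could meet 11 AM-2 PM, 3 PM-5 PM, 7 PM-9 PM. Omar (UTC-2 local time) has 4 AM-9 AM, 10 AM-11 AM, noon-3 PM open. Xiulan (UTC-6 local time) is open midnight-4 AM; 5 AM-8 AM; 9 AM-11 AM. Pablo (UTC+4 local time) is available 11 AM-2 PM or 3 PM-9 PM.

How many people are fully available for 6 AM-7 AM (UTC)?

3

Finn in UTC: 07:00-08:00, 10:00-17:00 (add 6h to convert from UTC-6).
Gabriel in UTC: 06:00-09:00, 10:00-14:00, 15:00-17:00 (add 2h to convert from UTC-2).
Emeka in UTC: 07:00-10:00, 11:00-13:00, 15:00-17:00 (subtract 4h to convert from UTC+4).
Omar in UTC: 06:00-11:00, 12:00-13:00, 14:00-17:00 (add 2h to convert from UTC-2).
Xiulan in UTC: 06:00-10:00, 11:00-14:00, 15:00-17:00 (add 6h to convert from UTC-6).
Pablo in UTC: 07:00-10:00, 11:00-17:00 (subtract 4h to convert from UTC+4).
Gabriel, Omar, and Xiulan can make the full 06:00-07:00 slot — that's 3.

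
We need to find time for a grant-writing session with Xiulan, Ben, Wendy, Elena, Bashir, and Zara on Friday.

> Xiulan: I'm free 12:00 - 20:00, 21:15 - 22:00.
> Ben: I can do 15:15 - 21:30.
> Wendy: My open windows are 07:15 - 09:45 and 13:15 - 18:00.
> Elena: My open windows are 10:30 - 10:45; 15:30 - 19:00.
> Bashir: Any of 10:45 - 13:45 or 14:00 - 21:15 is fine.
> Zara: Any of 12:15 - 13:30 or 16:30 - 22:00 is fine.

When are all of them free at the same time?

Xiulan ∩ Ben: 15:15-20:00, 21:15-21:30.
Xiulan ∩ Ben ∩ Wendy: 15:15-18:00.
Xiulan ∩ Ben ∩ Wendy ∩ Elena: 15:30-18:00.
Xiulan ∩ Ben ∩ Wendy ∩ Elena ∩ Bashir: 15:30-18:00.
Xiulan ∩ Ben ∩ Wendy ∩ Elena ∩ Bashir ∩ Zara: 16:30-18:00.
So the common availability across everyone is 16:30-18:00.

16:30-18:00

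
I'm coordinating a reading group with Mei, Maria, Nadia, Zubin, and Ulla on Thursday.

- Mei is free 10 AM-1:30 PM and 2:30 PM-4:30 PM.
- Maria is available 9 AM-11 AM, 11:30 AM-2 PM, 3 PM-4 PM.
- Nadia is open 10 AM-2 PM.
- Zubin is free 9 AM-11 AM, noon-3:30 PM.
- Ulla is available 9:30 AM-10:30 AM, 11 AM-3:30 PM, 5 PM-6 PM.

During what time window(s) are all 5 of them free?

10:00-10:30, 12:00-13:30

Mei ∩ Maria: 10:00-11:00, 11:30-13:30, 15:00-16:00.
Mei ∩ Maria ∩ Nadia: 10:00-11:00, 11:30-13:30.
Mei ∩ Maria ∩ Nadia ∩ Zubin: 10:00-11:00, 12:00-13:30.
Mei ∩ Maria ∩ Nadia ∩ Zubin ∩ Ulla: 10:00-10:30, 12:00-13:30.
Those are the intersection windows.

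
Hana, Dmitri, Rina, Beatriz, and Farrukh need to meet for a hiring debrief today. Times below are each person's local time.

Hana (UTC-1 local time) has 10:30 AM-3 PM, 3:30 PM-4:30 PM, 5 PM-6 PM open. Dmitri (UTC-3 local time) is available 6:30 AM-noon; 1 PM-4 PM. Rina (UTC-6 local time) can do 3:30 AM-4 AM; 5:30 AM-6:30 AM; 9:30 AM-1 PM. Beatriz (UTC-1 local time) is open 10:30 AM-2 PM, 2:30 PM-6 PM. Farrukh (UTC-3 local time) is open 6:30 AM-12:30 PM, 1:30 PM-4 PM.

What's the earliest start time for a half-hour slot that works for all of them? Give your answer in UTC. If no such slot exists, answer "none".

Hana in UTC: 11:30-16:00, 16:30-17:30, 18:00-19:00 (add 1h to convert from UTC-1).
Dmitri in UTC: 09:30-15:00, 16:00-19:00 (add 3h to convert from UTC-3).
Rina in UTC: 09:30-10:00, 11:30-12:30, 15:30-19:00 (add 6h to convert from UTC-6).
Beatriz in UTC: 11:30-15:00, 15:30-19:00 (add 1h to convert from UTC-1).
Farrukh in UTC: 09:30-15:30, 16:30-19:00 (add 3h to convert from UTC-3).
Hana ∩ Dmitri: 11:30-15:00, 16:30-17:30, 18:00-19:00.
Hana ∩ Dmitri ∩ Rina: 11:30-12:30, 16:30-17:30, 18:00-19:00.
Hana ∩ Dmitri ∩ Rina ∩ Beatriz: 11:30-12:30, 16:30-17:30, 18:00-19:00.
Hana ∩ Dmitri ∩ Rina ∩ Beatriz ∩ Farrukh: 11:30-12:30, 16:30-17:30, 18:00-19:00.
The first common window of at least 30 minutes is 11:30-12:30, so the earliest start is 11:30.

11:30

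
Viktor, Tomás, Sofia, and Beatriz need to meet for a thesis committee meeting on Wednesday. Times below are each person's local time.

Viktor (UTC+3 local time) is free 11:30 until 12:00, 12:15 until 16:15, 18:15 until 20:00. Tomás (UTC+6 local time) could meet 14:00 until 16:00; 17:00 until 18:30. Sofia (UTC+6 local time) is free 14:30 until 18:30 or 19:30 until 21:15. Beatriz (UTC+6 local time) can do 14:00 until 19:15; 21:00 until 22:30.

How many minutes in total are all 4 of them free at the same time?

Viktor in UTC: 08:30-09:00, 09:15-13:15, 15:15-17:00 (subtract 3h to convert from UTC+3).
Tomás in UTC: 08:00-10:00, 11:00-12:30 (subtract 6h to convert from UTC+6).
Sofia in UTC: 08:30-12:30, 13:30-15:15 (subtract 6h to convert from UTC+6).
Beatriz in UTC: 08:00-13:15, 15:00-16:30 (subtract 6h to convert from UTC+6).
Viktor ∩ Tomás: 08:30-09:00, 09:15-10:00, 11:00-12:30.
Viktor ∩ Tomás ∩ Sofia: 08:30-09:00, 09:15-10:00, 11:00-12:30.
Viktor ∩ Tomás ∩ Sofia ∩ Beatriz: 08:30-09:00, 09:15-10:00, 11:00-12:30.
Summing the common windows: 30 + 45 + 90 = 165 minutes.

165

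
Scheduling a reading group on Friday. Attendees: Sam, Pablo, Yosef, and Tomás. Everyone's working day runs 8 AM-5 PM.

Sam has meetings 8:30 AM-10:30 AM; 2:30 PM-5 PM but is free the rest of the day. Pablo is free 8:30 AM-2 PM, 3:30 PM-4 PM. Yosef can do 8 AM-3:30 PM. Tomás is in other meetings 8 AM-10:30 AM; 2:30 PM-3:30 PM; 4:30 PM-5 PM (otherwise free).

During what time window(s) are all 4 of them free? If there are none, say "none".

10:30-14:00

Sam free: 08:00-08:30, 10:30-14:30 (invert busy blocks within the working day).
Pablo free: 08:30-14:00, 15:30-16:00.
Yosef free: 08:00-15:30.
Tomás free: 10:30-14:30, 15:30-16:30 (invert busy blocks within the working day).
Sam ∩ Pablo: 10:30-14:00.
Sam ∩ Pablo ∩ Yosef: 10:30-14:00.
Sam ∩ Pablo ∩ Yosef ∩ Tomás: 10:30-14:00.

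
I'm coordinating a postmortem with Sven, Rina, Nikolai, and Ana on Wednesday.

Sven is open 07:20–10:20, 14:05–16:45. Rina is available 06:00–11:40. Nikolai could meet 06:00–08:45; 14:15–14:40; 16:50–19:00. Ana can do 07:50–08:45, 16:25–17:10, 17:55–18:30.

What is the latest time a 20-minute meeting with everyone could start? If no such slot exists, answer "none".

08:25

Sven ∩ Rina: 07:20-10:20.
Sven ∩ Rina ∩ Nikolai: 07:20-08:45.
Sven ∩ Rina ∩ Nikolai ∩ Ana: 07:50-08:45.
So the common availability across everyone is 07:50-08:45.
The last common window of at least 20 minutes is 07:50-08:45; a 20-minute meeting can start as late as 08:25 and still end by 08:45.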